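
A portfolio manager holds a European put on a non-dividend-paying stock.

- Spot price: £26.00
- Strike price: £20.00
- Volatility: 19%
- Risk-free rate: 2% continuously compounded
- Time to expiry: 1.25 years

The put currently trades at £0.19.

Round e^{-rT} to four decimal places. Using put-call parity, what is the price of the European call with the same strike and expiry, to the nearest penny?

e^(−rT) = e^(−0.02·1.25) = 0.9753
Put-call parity: C − P = S − K·e^(−rT) = 26 − 20·0.9753 = 26 − 19.5060 = 6.4940
C = P + (C − P) = 0.19 + (6.4940) = 6.6840

£6.68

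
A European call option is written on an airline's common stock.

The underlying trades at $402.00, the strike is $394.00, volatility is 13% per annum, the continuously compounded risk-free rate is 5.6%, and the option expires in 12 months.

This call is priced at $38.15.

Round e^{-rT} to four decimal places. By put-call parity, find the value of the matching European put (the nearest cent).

e^(−rT) = e^(−0.056·1) = 0.9455
Put-call parity: C − P = S − K·e^(−rT) = 402 − 394·0.9455 = 402 − 372.5270 = 29.4730
P = C − (C − P) = 38.15 − (29.4730) = 8.6770

$8.68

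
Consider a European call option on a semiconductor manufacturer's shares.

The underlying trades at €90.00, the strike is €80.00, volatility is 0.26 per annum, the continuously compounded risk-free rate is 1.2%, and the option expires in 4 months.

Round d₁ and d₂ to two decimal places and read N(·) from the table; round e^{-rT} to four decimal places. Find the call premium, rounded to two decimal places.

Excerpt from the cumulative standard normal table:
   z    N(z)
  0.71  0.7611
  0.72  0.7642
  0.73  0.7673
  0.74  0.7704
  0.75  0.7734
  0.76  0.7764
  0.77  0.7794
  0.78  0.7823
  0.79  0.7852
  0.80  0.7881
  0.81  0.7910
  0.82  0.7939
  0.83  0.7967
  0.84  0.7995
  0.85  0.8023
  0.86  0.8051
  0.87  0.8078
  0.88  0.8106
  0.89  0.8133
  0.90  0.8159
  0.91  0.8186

€11.81

T = 0.3333;  σ√T = 0.1501
d₁ = [ln(90/80) + (0.012 + 0.26²/2)·0.3333] / 0.1501 = [0.1178 + 0.0153] / 0.1501 = 0.8863 ≈ 0.89
d₂ = d₁ − σ√T = 0.8863 − 0.1501 = 0.7362 ≈ 0.74
exp(−rT) = exp(−0.012·0.3333) = 0.9960
N(d₁) = N(0.89) = 0.8133;  N(d₂) = N(0.74) = 0.7704
C = 90·0.8133 − 80·0.9960·0.7704 = 73.1970 − 61.3855 = 11.8115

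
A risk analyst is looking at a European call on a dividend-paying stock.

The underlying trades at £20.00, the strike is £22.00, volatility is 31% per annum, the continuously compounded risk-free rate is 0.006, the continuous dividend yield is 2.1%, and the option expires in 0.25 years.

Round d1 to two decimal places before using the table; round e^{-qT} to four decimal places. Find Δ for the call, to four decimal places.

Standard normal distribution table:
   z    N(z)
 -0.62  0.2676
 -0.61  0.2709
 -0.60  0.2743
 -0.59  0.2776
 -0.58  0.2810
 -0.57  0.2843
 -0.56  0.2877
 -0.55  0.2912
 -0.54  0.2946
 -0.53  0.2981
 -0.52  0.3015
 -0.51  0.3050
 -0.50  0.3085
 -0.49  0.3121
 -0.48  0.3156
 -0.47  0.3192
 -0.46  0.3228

0.2862

T = 0.25;  σ√T = 0.1550
ln(S/K) + (r − q + σ²/2)T = ln(20/22) + (0.006 − 0.021 + 0.31²/2)·0.25 = -0.0953 + 0.0083 = -0.0870
d₁ = -0.0870 / 0.1550 = -0.5616 ≈ -0.56
N(d₁) = N(-0.56) = 0.2877
Δ_call = e^(−qT)·N(d₁) = 0.9948·0.2877 = 0.2862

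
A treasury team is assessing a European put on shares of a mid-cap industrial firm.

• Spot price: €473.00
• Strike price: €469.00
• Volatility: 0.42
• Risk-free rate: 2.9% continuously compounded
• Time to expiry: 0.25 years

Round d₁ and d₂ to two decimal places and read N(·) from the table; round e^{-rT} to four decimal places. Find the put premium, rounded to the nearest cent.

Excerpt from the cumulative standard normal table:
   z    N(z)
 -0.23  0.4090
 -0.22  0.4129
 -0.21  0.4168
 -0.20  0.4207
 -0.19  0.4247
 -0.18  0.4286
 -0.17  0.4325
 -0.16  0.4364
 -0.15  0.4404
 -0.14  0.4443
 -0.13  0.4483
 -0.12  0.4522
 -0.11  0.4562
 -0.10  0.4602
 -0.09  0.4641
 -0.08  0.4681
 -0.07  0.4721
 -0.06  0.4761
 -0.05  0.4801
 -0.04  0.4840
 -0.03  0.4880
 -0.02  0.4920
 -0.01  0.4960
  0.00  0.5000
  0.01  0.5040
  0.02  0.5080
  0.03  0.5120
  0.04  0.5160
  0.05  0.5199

€35.67

σ√T = 0.42 × 0.5000 = 0.2100
ln(S/K) + (r + σ²/2)T = ln(473/469) + (0.029 + 0.42²/2)·0.25 = 0.0085 + 0.0293 = 0.0378
d₁ = 0.0378 / 0.2100 = 0.1800 ⇒ 0.18
d₂ = d₁ − σ√T = 0.1800 − 0.2100 = -0.0300 ⇒ -0.03
exp(−rT) = exp(−0.029·0.25) = 0.9928
N(−d₂) = N(0.03) = 0.5120;  N(−d₁) = N(-0.18) = 0.4286
P = 469·0.9928·0.5120 − 473·0.4286 = 238.3991 − 202.7278 = 35.6713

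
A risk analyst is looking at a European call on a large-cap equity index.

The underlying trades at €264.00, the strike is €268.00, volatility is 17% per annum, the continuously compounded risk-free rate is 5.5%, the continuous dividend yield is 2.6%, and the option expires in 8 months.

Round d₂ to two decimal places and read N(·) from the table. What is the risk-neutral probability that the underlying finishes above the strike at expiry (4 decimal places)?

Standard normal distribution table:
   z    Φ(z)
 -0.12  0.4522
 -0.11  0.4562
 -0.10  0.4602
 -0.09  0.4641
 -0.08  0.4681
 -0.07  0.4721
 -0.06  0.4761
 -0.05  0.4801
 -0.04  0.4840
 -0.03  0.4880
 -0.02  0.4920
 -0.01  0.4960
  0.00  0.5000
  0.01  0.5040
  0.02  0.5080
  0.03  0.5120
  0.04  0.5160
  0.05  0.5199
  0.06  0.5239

T = 0.6667;  σ√T = 0.1388
d₁ = [ln(264/268) + (0.055 − 0.026 + 0.17²/2)·0.6667] / 0.1388 = [-0.0150 + 0.0290] / 0.1388 = 0.1003 ≈ 0.10
d₂ = d₁ − σ√T = 0.1003 − 0.1388 = -0.0385 ≈ -0.04
Risk-neutral Pr[S_T > K] = N(d₂) = N(-0.04) = 0.4840

0.4840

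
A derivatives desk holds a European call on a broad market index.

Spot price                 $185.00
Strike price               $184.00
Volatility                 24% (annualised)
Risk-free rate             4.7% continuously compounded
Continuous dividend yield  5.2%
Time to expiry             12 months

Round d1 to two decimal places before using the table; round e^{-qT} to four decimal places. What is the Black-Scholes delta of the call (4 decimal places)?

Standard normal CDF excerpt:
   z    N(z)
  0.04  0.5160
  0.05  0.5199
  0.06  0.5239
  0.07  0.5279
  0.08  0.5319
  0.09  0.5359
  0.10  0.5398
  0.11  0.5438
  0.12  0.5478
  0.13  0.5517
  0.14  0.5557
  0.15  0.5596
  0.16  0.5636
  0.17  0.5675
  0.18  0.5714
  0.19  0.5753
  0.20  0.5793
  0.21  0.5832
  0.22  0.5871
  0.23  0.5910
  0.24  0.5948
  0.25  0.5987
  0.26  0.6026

σ√T = 0.24·√1 = 0.2400
d₁ = [ln(185/184) + (0.047 − 0.052 + ½·0.24²)·1] / (σ√T) = (0.0054 + 0.0238) / 0.2400 = 0.1218 ⇒ 0.12
N(d₁) = N(0.12) = 0.5478
Δ_call = exp(−qT)·N(d₁) = 0.9493·0.5478 = 0.5200

0.5200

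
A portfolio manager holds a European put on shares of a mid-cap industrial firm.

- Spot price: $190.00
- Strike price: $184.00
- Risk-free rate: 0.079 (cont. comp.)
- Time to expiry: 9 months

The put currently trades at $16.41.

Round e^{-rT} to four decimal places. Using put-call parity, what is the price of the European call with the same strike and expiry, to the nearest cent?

$32.99

e^(−rT) = e^(−0.079·0.75) = 0.9425
Put-call parity: C − P = S − K·e^(−rT) = 190 − 184·0.9425 = 190 − 173.4200 = 16.5800
C = P + (C − P) = 16.41 + (16.5800) = 32.9900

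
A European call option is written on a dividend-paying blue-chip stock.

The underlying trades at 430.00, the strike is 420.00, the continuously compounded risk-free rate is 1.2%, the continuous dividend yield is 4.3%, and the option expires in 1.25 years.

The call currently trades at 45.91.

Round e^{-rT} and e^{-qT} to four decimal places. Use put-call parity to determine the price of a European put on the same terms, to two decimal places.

exp(−qT) = exp(−0.043·1.25) = 0.9477;  exp(−rT) = exp(−0.012·1.25) = 0.9851
Put-call parity: C − P = S·e^(−qT) − K·e^(−rT) = 430·0.9477 − 420·0.9851 = 407.5110 − 413.7420 = -6.2310
P = C − (C − P) = 45.91 − (-6.2310) = 52.1410

52.14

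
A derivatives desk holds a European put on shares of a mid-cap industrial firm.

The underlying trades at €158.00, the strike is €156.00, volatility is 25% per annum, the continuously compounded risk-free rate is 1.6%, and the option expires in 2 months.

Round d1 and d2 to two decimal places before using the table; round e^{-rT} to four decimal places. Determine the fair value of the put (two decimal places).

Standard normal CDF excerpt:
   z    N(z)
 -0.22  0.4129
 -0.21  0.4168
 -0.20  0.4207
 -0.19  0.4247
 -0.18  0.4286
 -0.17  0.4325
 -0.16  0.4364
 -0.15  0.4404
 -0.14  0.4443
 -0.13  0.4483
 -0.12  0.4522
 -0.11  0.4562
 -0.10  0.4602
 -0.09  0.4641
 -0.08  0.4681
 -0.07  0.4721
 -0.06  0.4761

σ√T = 0.25·√0.1667 = 0.1021
d₁ = [ln(158/156) + (0.016 + ½·0.25²)·0.1667] / (σ√T) = (0.0127 + 0.0079) / 0.1021 = 0.2020 which rounds to 0.20
d₂ = 0.2020 − 0.1021 = 0.0999 which rounds to 0.10
exp(−rT) = exp(−0.016·0.1667) = 0.9973
N(−d₂) = N(-0.10) = 0.4602;  N(−d₁) = N(-0.20) = 0.4207
P = 156·0.9973·0.4602 − 158·0.4207 = 71.5974 − 66.4706 = 5.1268

€5.13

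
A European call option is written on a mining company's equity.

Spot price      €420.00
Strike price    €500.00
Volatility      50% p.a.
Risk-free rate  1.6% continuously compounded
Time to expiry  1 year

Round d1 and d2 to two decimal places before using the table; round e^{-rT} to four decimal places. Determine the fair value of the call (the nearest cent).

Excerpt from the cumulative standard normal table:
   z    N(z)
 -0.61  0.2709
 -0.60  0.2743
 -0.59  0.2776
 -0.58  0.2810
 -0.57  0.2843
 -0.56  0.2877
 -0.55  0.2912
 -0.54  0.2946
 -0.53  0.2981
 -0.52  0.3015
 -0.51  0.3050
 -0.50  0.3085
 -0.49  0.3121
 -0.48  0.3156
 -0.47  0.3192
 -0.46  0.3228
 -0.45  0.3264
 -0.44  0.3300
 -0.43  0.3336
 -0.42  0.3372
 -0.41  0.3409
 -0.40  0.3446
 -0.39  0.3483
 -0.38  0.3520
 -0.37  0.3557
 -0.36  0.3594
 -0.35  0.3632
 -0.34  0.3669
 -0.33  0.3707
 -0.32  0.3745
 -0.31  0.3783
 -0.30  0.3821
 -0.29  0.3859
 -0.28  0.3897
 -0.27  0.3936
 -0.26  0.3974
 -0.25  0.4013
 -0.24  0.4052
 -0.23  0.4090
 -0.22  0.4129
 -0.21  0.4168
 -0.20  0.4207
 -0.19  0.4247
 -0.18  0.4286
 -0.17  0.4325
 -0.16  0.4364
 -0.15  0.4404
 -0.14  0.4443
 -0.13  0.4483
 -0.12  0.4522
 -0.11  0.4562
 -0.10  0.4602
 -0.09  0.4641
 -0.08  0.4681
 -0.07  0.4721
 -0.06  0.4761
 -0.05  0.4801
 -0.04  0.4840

σ√T = 0.5 × 1.0000 = 0.5000
ln(S/K) + (r + σ²/2)T = ln(420/500) + (0.016 + 0.5²/2)·1 = -0.1744 + 0.1410 = -0.0334
d₁ = -0.0334 / 0.5000 = -0.0667 ⇒ -0.07
d₂ = d₁ − σ√T = -0.0667 − 0.5000 = -0.5667 ⇒ -0.57
exp(−rT) = exp(−0.016·1) = 0.9841
C = 420·N(-0.07) − 500·0.9841·N(-0.57) = 420·0.4721 − 500·0.9841·0.2843 = 198.2820 − 139.8898 = 58.3922

€58.39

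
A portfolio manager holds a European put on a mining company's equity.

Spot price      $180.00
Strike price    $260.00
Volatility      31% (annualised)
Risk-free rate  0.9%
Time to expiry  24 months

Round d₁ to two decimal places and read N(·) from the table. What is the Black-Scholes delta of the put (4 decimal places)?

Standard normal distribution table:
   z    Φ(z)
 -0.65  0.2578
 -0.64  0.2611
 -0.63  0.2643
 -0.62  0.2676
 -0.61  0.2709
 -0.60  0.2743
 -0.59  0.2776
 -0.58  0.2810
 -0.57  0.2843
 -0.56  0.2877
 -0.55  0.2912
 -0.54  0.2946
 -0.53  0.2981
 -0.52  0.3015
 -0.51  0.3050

σ√T = 0.31·√2 = 0.4384
d₁ = [ln(180/260) + (0.009 + 0.31²/2)·2] / 0.4384 = [-0.3677 + 0.1141] / 0.4384 = -0.5785 → -0.58
N(d₁) = N(-0.58) = 0.2810
Δ_put = N(d₁) − 1 = 0.2810 − 1 = -0.7190

-0.7190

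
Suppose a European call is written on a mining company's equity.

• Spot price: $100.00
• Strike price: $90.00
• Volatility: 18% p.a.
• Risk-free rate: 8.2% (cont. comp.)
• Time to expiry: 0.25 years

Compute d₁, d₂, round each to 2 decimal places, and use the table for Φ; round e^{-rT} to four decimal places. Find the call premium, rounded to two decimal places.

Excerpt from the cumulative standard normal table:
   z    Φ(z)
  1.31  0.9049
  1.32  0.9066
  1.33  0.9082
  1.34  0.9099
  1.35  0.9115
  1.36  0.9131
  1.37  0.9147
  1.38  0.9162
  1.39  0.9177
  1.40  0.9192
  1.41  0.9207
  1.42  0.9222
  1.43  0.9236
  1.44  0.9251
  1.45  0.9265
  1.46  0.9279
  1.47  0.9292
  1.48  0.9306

T = 0.25;  σ√T = 0.0900
d₁ = [ln(100/90) + (0.082 + 0.18²/2)·0.25] / 0.0900 = [0.1054 + 0.0246] / 0.0900 = 1.4435 ≈ 1.44
d₂ = d₁ − σ√T = 1.4435 − 0.0900 = 1.3535 ≈ 1.35
e^(−rT) = e^(−0.082·0.25) = 0.9797
N(d₁) = N(1.44) = 0.9251;  N(d₂) = N(1.35) = 0.9115
C = 100·0.9251 − 90·0.9797·0.9115 = 92.5100 − 80.3697 = 12.1403

$12.14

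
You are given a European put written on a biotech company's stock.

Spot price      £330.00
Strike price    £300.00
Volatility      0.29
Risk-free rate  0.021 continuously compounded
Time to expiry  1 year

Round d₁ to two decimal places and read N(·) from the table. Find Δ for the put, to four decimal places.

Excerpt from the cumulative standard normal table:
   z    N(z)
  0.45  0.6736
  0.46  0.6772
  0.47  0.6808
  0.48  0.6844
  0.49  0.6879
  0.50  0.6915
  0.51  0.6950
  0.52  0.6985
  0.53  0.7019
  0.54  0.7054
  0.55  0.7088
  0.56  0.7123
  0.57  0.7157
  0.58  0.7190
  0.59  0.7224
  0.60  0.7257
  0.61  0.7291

-0.2912

T = 1;  σ√T = 0.2900
d₁ = [ln(330/300) + (0.021 + ½·0.29²)·1] / (σ√T) = (0.0953 + 0.0630) / 0.2900 = 0.5461 ≈ 0.55
N(d₁) = N(0.55) = 0.7088
Δ_put = N(d₁) − 1 = 0.7088 − 1 = -0.2912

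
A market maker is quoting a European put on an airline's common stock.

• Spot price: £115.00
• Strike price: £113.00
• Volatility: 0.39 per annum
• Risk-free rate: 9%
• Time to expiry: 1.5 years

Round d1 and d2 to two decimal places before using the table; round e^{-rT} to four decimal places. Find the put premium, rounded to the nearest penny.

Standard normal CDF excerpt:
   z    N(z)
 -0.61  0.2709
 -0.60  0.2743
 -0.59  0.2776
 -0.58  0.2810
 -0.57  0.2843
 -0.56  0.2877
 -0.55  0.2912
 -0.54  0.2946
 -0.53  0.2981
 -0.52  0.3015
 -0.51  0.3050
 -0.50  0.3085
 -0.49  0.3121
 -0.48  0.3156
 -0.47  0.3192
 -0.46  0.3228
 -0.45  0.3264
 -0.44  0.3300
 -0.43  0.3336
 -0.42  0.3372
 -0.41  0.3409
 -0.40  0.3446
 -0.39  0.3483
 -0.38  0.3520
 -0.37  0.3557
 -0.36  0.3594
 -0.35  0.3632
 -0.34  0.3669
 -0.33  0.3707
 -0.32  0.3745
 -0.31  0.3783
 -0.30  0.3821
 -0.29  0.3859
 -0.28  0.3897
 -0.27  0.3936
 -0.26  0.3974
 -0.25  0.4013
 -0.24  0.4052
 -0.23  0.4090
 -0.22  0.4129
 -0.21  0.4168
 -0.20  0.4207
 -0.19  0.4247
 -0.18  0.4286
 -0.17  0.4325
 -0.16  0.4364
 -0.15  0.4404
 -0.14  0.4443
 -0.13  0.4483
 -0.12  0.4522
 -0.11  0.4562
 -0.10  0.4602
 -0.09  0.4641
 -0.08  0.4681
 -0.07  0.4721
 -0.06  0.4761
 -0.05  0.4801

£13.13

T = 1.5;  σ√T = 0.4777
d₁ = [ln(115/113) + (0.09 + 0.39²/2)·1.5] / 0.4777 = [0.0175 + 0.2491] / 0.4777 = 0.5582 ⇒ 0.56
d₂ = d₁ − σ√T = 0.5582 − 0.4777 = 0.0805 ⇒ 0.08
e^(−rT) = e^(−0.09·1.5) = 0.8737
N(−d₂) = N(-0.08) = 0.4681;  N(−d₁) = N(-0.56) = 0.2877
P = 113·0.8737·0.4681 − 115·0.2877 = 46.2146 − 33.0855 = 13.1291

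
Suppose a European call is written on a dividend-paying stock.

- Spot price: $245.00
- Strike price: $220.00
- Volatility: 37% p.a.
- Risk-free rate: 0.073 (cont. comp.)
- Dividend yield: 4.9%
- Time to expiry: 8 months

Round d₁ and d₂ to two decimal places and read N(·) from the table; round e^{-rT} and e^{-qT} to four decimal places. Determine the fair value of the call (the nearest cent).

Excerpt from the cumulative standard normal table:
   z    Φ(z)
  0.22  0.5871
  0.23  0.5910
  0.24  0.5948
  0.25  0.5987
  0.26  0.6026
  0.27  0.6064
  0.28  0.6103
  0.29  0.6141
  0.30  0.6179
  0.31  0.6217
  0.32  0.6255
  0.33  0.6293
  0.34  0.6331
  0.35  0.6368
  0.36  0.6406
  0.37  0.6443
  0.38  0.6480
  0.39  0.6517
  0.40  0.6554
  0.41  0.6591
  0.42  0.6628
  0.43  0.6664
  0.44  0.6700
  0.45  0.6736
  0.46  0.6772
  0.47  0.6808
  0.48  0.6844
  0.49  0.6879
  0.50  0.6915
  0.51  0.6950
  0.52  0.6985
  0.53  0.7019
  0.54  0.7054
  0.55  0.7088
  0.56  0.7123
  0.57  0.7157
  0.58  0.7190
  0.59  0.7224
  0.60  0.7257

$42.64

T = 0.6667;  σ√T = 0.3021
d₁ = [ln(245/220) + (0.073 − 0.049 + 0.37²/2)·0.6667] / 0.3021 = [0.1076 + 0.0616] / 0.3021 = 0.5603 → 0.56
d₂ = d₁ − σ√T = 0.5603 − 0.3021 = 0.2582 → 0.26
exp(−qT) = exp(−0.049·0.6667) = 0.9679;  exp(−rT) = exp(−0.073·0.6667) = 0.9525
N(d₁) = N(0.56) = 0.7123;  N(d₂) = N(0.26) = 0.6026
C = 245·0.9679·0.7123 − 220·0.9525·0.6026 = 168.9116 − 126.2748 = 42.6368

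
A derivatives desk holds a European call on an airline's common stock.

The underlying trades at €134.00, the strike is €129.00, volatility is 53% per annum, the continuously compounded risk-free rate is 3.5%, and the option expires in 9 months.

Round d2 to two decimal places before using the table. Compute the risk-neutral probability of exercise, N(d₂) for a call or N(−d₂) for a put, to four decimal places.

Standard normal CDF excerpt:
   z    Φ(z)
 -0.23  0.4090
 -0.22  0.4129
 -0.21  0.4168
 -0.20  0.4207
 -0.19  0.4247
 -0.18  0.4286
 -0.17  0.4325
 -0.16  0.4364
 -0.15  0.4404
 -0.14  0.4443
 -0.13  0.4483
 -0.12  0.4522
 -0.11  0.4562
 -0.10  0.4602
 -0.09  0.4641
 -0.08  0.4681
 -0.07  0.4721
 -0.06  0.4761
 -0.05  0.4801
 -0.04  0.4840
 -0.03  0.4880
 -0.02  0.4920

0.4641

σ√T = 0.53·√0.75 = 0.4590
d₁ = [ln(134/129) + (0.035 + 0.53²/2)·0.75] / 0.4590 = [0.0380 + 0.1316] / 0.4590 = 0.3695 ≈ 0.37
d₂ = d₁ − σ√T = 0.3695 − 0.4590 = -0.0895 ≈ -0.09
Risk-neutral Pr[S_T > K] = N(d₂) = N(-0.09) = 0.4641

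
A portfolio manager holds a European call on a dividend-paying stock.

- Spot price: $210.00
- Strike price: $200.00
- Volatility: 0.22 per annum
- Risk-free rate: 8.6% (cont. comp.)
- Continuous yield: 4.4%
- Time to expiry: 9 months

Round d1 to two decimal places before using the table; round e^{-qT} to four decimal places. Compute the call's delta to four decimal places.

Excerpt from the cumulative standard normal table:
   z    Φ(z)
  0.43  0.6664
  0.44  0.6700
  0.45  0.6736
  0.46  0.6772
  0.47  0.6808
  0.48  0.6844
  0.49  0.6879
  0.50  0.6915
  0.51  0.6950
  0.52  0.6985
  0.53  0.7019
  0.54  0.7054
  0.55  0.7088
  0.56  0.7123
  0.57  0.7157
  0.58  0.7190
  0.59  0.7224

σ√T = 0.22 × 0.8660 = 0.1905
d₁ = [ln(210/200) + (0.086 − 0.044 + 0.22²/2)·0.75] / 0.1905 = [0.0488 + 0.0496] / 0.1905 = 0.5167 which rounds to 0.52
N(d₁) = N(0.52) = 0.6985
Δ_call = exp(−qT)·N(d₁) = 0.9675·0.6985 = 0.6758

0.6758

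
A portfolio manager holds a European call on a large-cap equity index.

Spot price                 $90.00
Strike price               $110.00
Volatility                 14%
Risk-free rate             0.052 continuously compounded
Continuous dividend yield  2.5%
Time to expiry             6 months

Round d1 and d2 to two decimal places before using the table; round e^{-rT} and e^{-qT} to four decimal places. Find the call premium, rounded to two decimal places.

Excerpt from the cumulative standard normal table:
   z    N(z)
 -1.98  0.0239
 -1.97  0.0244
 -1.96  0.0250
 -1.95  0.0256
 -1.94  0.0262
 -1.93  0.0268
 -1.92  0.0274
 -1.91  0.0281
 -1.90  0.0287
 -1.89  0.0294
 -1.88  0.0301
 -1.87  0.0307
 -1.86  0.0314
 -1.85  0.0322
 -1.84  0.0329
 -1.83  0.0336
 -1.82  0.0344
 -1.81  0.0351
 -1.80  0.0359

$0.12

σ√T = 0.14 × 0.7071 = 0.0990
d₁ = [ln(90/110) + (0.052 − 0.025 + 0.14²/2)·0.5] / 0.0990 = [-0.2007 + 0.0184] / 0.0990 = -1.8412 ⇒ -1.84
d₂ = d₁ − σ√T = -1.8412 − 0.0990 = -1.9402 ⇒ -1.94
exp(−qT) = exp(−0.025·0.5) = 0.9876;  exp(−rT) = exp(−0.052·0.5) = 0.9743
C = 90·0.9876·N(-1.84) − 110·0.9743·N(-1.94) = 90·0.9876·0.0329 − 110·0.9743·0.0262 = 2.9243 − 2.8079 = 0.1164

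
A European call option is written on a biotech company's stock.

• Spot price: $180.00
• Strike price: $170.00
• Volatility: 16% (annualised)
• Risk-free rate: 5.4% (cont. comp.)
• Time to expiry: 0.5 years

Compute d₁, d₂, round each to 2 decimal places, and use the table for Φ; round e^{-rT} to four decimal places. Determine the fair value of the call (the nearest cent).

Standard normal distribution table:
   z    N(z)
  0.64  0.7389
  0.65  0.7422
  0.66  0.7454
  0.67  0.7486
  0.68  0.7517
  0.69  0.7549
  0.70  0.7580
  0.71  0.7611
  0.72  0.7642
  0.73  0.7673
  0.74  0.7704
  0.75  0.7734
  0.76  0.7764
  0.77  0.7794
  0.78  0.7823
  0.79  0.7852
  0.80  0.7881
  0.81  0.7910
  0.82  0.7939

T = 0.5;  σ√T = 0.1131
ln(S/K) + (r + σ²/2)T = ln(180/170) + (0.054 + 0.16²/2)·0.5 = 0.0572 + 0.0334 = 0.0906
d₁ = 0.0906 / 0.1131 = 0.8004 → 0.80
d₂ = d₁ − σ√T = 0.8004 − 0.1131 = 0.6873 → 0.69
e^(−rT) = e^(−0.054·0.5) = 0.9734
C = 180·N(0.80) − 170·0.9734·N(0.69) = 180·0.7881 − 170·0.9734·0.7549 = 141.8580 − 124.9193 = 16.9387

$16.94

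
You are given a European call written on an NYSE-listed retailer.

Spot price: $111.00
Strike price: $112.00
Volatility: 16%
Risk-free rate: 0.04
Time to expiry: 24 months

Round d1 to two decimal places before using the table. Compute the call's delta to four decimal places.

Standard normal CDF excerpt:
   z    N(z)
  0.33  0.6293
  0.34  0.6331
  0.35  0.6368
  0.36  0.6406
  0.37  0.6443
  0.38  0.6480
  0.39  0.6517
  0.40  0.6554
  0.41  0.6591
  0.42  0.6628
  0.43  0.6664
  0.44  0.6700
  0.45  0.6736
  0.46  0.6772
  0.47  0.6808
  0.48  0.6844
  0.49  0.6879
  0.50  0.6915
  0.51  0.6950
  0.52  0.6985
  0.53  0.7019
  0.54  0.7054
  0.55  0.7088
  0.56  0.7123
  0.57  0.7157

0.6664

σ√T = 0.16·√2 = 0.2263
ln(S/K) + (r + σ²/2)T = ln(111/112) + (0.04 + 0.16²/2)·2 = -0.0090 + 0.1056 = 0.0966
d₁ = 0.0966 / 0.2263 = 0.4271 ≈ 0.43
N(d₁) = N(0.43) = 0.6664
Δ_call = N(d₁) = 0.6664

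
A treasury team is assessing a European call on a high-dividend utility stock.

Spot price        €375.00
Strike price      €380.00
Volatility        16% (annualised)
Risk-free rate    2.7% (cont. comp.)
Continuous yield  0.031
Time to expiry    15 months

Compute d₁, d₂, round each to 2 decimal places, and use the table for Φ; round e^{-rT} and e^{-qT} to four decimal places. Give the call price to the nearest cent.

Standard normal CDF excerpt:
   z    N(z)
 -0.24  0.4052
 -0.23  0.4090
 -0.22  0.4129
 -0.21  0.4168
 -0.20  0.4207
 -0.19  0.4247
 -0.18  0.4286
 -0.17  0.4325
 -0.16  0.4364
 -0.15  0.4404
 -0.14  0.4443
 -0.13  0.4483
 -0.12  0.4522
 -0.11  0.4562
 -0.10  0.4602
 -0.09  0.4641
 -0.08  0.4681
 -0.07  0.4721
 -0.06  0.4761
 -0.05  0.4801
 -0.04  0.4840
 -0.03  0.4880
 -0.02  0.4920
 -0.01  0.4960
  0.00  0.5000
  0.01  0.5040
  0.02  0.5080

€22.90

T = 1.25;  σ√T = 0.1789
ln(S/K) + (r − q + σ²/2)T = ln(375/380) + (0.027 − 0.031 + 0.16²/2)·1.25 = -0.0132 + 0.0110 = -0.0022
d₁ = -0.0022 / 0.1789 = -0.0126 ⇒ -0.01
d₂ = d₁ − σ√T = -0.0126 − 0.1789 = -0.1914 ⇒ -0.19
e^(−qT) = e^(−0.031·1.25) = 0.9620;  e^(−rT) = e^(−0.027·1.25) = 0.9668
C = 375·0.9620·N(-0.01) − 380·0.9668·N(-0.19) = 375·0.9620·0.4960 − 380·0.9668·0.4247 = 178.9320 − 156.0280 = 22.9040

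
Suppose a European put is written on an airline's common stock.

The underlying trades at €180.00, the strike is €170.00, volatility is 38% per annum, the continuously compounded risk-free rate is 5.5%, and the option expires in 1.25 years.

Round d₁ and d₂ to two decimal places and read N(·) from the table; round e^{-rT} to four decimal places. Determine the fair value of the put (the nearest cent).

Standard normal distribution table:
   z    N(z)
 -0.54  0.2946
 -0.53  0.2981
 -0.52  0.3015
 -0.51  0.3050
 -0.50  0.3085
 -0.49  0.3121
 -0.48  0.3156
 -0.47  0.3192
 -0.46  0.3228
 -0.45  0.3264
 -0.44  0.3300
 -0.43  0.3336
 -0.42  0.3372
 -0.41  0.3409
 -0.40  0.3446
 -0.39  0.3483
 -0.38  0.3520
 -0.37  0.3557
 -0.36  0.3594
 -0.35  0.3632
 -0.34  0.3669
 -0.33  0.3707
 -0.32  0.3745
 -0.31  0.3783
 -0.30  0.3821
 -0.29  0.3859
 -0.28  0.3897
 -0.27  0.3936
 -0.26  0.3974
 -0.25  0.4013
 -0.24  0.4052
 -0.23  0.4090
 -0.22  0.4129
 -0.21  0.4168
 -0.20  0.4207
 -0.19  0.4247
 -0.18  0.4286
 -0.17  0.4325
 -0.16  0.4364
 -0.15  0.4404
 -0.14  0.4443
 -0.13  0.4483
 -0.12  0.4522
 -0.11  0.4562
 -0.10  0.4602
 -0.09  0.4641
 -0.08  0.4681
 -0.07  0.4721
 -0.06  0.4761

€19.39

σ√T = 0.38·√1.25 = 0.4249
d₁ = [ln(180/170) + (0.055 + 0.38²/2)·1.25] / 0.4249 = [0.0572 + 0.1590] / 0.4249 = 0.5088 → 0.51
d₂ = d₁ − σ√T = 0.5088 − 0.4249 = 0.0839 → 0.08
e^(−rT) = e^(−0.055·1.25) = 0.9336
N(−d₂) = N(-0.08) = 0.4681;  N(−d₁) = N(-0.51) = 0.3050
P = 170·0.9336·0.4681 − 180·0.3050 = 74.2931 − 54.9000 = 19.3931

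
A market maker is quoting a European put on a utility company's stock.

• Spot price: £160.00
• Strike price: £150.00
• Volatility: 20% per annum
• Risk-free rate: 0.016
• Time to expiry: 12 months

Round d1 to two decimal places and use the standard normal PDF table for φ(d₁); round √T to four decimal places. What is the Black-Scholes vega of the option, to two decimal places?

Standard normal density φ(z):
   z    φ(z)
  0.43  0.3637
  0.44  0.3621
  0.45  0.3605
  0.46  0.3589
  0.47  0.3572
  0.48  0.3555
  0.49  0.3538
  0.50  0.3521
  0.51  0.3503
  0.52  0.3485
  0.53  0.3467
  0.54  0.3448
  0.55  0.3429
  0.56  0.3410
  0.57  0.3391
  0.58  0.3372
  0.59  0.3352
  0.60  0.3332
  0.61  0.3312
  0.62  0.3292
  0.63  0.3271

56.34

σ√T = 0.2·√1 = 0.2000
ln(S/K) + (r + σ²/2)T = ln(160/150) + (0.016 + 0.2²/2)·1 = 0.0645 + 0.0360 = 0.1005
d₁ = 0.1005 / 0.2000 = 0.5027 → 0.50
√T = √1 = 1.0000
φ(d₁) = φ(0.50) = 0.3521
vega = S·φ(d₁)·√T = 160·0.3521·1.0000 = 56.3360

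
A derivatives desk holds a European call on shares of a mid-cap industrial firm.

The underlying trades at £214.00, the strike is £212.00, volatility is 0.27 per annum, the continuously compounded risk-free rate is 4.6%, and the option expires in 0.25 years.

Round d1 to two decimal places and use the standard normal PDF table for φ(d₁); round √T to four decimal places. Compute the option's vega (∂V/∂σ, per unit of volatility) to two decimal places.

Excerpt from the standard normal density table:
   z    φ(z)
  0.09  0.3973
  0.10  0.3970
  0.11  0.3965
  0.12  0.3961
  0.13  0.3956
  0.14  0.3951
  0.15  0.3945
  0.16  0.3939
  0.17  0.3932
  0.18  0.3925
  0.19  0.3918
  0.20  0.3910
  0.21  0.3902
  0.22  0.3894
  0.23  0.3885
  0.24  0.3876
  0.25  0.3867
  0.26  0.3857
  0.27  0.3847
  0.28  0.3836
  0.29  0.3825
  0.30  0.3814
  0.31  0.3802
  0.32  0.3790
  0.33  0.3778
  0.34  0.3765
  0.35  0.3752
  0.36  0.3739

σ√T = 0.27·√0.25 = 0.1350
ln(S/K) + (r + σ²/2)T = ln(214/212) + (0.046 + 0.27²/2)·0.25 = 0.0094 + 0.0206 = 0.0300
d₁ = 0.0300 / 0.1350 = 0.2222 ⇒ 0.22
√T = √0.25 = 0.5000
φ(d₁) = φ(0.22) = 0.3894
vega = S·φ(d₁)·√T = 214·0.3894·0.5000 = 41.6658
(Vega is the same for a European call and put with the same parameters.)

41.67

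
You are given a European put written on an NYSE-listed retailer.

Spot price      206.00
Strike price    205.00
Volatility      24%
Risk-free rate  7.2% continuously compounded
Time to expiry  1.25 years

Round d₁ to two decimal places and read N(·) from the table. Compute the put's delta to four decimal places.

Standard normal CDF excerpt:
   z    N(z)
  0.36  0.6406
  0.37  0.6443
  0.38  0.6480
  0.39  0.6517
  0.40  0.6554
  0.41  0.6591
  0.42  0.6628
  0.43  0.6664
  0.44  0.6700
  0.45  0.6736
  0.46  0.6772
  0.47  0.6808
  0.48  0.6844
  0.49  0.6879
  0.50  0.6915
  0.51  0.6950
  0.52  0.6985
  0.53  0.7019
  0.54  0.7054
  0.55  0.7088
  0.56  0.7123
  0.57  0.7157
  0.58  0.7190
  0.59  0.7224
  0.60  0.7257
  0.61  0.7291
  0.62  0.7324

-0.3121

σ√T = 0.24·√1.25 = 0.2683
d₁ = [ln(206/205) + (0.072 + 0.24²/2)·1.25] / 0.2683 = [0.0049 + 0.1260] / 0.2683 = 0.4877 ⇒ 0.49
N(d₁) = N(0.49) = 0.6879
Δ_put = N(d₁) − 1 = 0.6879 − 1 = -0.3121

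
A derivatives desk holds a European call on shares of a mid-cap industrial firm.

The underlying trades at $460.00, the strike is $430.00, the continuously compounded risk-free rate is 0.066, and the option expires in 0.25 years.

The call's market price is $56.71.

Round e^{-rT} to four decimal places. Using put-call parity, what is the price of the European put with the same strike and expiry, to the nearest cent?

e^(−rT) = e^(−0.066·0.25) = 0.9836
Put-call parity: C − P = S − K·e^(−rT) = 460 − 430·0.9836 = 460 − 422.9480 = 37.0520
P = C − (C − P) = 56.71 − (37.0520) = 19.6580

$19.66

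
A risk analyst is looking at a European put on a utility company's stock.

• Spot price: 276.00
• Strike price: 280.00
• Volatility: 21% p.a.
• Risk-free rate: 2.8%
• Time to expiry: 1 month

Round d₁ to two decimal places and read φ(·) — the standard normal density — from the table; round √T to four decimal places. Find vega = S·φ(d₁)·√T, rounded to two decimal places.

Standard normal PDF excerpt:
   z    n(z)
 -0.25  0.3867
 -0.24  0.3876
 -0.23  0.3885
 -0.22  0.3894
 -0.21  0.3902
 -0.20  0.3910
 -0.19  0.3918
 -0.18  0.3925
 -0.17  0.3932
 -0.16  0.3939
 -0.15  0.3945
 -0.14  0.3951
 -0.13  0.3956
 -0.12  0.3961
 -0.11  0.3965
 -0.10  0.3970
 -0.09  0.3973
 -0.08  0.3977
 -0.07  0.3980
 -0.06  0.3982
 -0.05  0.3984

31.33

σ√T = 0.21 × 0.2887 = 0.0606
d₁ = [ln(276/280) + (0.028 + 0.21²/2)·0.08333] / 0.0606 = [-0.0144 + 0.0042] / 0.0606 = -0.1686 ⇒ -0.17
√T = √0.08333 = 0.2887
φ(d₁) = φ(-0.17) = 0.3932
vega = S·φ(d₁)·√T = 276·0.3932·0.2887 = 31.3306
(The call has the same vega.)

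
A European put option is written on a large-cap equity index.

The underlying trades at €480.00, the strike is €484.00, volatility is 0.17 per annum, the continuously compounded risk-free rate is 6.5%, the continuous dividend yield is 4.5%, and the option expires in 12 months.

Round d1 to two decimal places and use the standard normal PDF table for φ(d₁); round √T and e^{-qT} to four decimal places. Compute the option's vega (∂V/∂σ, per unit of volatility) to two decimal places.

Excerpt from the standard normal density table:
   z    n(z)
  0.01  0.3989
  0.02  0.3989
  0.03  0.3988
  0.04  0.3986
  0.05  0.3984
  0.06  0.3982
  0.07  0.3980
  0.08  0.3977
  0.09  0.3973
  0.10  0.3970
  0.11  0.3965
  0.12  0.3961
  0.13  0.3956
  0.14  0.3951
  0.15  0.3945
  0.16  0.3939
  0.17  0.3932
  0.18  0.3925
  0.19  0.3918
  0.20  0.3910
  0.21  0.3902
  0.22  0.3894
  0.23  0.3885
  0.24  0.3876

σ√T = 0.17 × 1.0000 = 0.1700
d₁ = [ln(480/484) + (0.065 − 0.045 + 0.17²/2)·1] / 0.1700 = [-0.0083 + 0.0345] / 0.1700 = 0.1538 which rounds to 0.15
√T = √1 = 1.0000
φ(d₁) = φ(0.15) = 0.3945
exp(−qT) = exp(−0.045·1) = 0.9560
vega = S·exp(−qT)·φ(d₁)·√T = 480·0.9560·0.3945·1.0000 = 181.0282

181.03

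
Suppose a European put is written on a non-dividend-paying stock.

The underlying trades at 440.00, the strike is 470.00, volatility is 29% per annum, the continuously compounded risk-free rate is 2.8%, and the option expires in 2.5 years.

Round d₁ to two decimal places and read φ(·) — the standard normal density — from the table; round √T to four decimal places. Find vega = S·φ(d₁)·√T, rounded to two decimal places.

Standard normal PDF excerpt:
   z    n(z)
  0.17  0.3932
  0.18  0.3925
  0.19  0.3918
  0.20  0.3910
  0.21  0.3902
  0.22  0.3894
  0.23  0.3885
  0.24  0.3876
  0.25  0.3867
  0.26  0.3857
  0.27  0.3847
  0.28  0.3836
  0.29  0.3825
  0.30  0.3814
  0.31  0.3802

σ√T = 0.29 × 1.5811 = 0.4585
d₁ = [ln(440/470) + (0.028 + 0.29²/2)·2.5] / 0.4585 = [-0.0660 + 0.1751] / 0.4585 = 0.2381 → 0.24
√T = √2.5 = 1.5811
φ(d₁) = φ(0.24) = 0.3876
vega = S·φ(d₁)·√T = 440·0.3876·1.5811 = 269.6471

269.65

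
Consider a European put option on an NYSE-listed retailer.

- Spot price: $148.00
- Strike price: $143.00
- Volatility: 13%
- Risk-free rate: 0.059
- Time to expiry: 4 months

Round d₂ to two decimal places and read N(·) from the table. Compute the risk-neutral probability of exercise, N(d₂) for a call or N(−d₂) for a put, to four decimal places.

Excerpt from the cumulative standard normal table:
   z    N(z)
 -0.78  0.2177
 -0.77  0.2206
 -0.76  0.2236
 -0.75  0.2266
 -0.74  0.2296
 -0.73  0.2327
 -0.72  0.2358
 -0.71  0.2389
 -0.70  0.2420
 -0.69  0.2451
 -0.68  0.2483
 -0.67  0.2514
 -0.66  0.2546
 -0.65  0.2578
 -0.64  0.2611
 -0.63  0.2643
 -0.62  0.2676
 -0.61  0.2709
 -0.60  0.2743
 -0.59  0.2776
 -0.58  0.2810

0.2483

σ√T = 0.13·√0.3333 = 0.0751
ln(S/K) + (r + σ²/2)T = ln(148/143) + (0.059 + 0.13²/2)·0.3333 = 0.0344 + 0.0225 = 0.0569
d₁ = 0.0569 / 0.0751 = 0.7575 → 0.76
d₂ = d₁ − σ√T = 0.7575 − 0.0751 = 0.6824 → 0.68
Pr(exercise) under Q = N(−d₂) = N(-0.68) = 0.2483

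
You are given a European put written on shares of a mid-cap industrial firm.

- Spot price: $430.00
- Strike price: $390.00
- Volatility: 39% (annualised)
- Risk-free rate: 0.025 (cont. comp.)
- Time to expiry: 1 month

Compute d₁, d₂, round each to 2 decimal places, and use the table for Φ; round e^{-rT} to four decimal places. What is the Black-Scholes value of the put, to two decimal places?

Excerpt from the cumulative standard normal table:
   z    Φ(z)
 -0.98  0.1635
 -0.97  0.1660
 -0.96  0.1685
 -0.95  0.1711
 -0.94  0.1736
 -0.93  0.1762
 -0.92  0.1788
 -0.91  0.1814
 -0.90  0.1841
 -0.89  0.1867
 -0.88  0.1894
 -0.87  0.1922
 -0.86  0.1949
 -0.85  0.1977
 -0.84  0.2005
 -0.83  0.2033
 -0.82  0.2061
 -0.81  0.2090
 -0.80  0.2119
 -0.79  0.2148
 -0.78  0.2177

$4.47

σ√T = 0.39 × 0.2887 = 0.1126
d₁ = [ln(430/390) + (0.025 + 0.39²/2)·0.08333] / 0.1126 = [0.0976 + 0.0084] / 0.1126 = 0.9421 which rounds to 0.94
d₂ = d₁ − σ√T = 0.9421 − 0.1126 = 0.8295 which rounds to 0.83
e^(−rT) = e^(−0.025·0.08333) = 0.9979
N(−d₂) = N(-0.83) = 0.2033;  N(−d₁) = N(-0.94) = 0.1736
P = 390·0.9979·0.2033 − 430·0.1736 = 79.1205 − 74.6480 = 4.4725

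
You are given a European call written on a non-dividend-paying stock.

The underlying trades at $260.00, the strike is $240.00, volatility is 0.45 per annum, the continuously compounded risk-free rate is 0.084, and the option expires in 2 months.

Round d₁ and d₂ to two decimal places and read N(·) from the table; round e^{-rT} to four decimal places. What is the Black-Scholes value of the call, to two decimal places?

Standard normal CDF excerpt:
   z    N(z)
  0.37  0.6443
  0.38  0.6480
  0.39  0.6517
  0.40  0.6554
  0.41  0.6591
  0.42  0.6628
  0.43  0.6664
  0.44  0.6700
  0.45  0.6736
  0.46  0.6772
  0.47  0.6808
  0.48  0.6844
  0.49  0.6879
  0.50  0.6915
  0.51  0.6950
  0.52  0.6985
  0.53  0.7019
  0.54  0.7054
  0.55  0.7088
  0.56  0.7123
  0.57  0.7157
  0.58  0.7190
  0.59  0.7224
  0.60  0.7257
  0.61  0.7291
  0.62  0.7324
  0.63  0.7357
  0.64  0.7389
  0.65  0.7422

$31.82

σ√T = 0.45·√0.1667 = 0.1837
d₁ = [ln(260/240) + (0.084 + ½·0.45²)·0.1667] / (σ√T) = (0.0800 + 0.0309) / 0.1837 = 0.6038 → 0.60
d₂ = 0.6038 − 0.1837 = 0.4200 → 0.42
exp(−rT) = exp(−0.084·0.1667) = 0.9861
N(d₁) = N(0.60) = 0.7257;  N(d₂) = N(0.42) = 0.6628
C = 260·0.7257 − 240·0.9861·0.6628 = 188.6820 − 156.8609 = 31.8211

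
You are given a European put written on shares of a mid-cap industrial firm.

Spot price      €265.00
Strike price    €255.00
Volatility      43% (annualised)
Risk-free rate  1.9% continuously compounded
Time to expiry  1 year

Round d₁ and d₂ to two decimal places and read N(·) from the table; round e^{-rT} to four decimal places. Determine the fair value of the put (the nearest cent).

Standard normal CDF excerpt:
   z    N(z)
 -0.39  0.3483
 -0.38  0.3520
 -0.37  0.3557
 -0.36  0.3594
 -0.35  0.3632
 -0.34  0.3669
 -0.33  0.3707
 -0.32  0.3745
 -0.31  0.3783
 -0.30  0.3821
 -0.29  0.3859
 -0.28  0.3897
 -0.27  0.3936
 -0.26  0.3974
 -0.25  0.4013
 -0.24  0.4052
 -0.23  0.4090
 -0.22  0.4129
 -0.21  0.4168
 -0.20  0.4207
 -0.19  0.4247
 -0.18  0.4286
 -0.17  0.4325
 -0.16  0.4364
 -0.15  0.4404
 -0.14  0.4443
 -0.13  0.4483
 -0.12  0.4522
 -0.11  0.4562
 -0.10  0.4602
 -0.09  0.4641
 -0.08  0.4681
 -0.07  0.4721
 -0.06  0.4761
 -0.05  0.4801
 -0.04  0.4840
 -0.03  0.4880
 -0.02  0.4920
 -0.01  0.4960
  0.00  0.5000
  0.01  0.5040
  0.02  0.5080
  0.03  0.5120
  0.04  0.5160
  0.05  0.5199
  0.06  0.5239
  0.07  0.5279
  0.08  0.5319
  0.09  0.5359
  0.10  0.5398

σ√T = 0.43·√1 = 0.4300
d₁ = [ln(265/255) + (0.019 + 0.43²/2)·1] / 0.4300 = [0.0385 + 0.1114] / 0.4300 = 0.3486 ≈ 0.35
d₂ = d₁ − σ√T = 0.3486 − 0.4300 = -0.0814 ≈ -0.08
e^(−rT) = e^(−0.019·1) = 0.9812
N(−d₂) = N(0.08) = 0.5319;  N(−d₁) = N(-0.35) = 0.3632
P = 255·0.9812·0.5319 − 265·0.3632 = 133.0846 − 96.2480 = 36.8366

€36.84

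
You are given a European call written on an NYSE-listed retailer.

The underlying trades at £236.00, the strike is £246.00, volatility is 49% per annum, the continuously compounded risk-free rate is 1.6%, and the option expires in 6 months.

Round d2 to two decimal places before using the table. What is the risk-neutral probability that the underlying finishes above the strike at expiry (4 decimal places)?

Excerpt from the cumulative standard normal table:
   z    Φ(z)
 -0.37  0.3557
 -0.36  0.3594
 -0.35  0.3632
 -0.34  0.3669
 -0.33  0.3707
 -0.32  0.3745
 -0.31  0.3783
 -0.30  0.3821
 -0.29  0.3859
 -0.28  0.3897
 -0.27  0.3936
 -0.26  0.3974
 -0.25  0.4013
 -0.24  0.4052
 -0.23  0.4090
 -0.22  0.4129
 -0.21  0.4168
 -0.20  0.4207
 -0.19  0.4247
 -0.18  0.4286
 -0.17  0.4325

T = 0.5;  σ√T = 0.3465
d₁ = [ln(236/246) + (0.016 + 0.49²/2)·0.5] / 0.3465 = [-0.0415 + 0.0680] / 0.3465 = 0.0766 ⇒ 0.08
d₂ = d₁ − σ√T = 0.0766 − 0.3465 = -0.2699 ⇒ -0.27
Risk-neutral Pr[S_T > K] = N(d₂) = N(-0.27) = 0.3936

0.3936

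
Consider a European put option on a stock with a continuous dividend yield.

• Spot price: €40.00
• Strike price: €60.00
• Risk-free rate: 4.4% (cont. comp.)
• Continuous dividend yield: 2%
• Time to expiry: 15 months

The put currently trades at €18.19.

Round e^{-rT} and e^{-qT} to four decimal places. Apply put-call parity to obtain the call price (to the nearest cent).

€0.41

e^(−qT) = e^(−0.02·1.25) = 0.9753;  e^(−rT) = e^(−0.044·1.25) = 0.9465
Put-call parity: C − P = S·e^(−qT) − K·e^(−rT) = 40·0.9753 − 60·0.9465 = 39.0120 − 56.7900 = -17.7780
C = P + (C − P) = 18.19 + (-17.7780) = 0.4120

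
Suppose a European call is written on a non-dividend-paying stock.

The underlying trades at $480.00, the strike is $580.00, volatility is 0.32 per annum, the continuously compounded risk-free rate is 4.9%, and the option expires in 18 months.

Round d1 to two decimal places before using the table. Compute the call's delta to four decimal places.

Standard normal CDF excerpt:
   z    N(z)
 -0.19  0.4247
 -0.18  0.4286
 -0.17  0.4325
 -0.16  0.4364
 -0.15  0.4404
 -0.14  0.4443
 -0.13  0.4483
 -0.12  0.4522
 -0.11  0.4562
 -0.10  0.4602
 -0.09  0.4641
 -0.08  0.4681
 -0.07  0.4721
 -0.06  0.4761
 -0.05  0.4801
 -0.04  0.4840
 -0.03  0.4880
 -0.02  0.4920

0.4602

T = 1.5;  σ√T = 0.3919
ln(S/K) + (r + σ²/2)T = ln(480/580) + (0.049 + 0.32²/2)·1.5 = -0.1892 + 0.1503 = -0.0389
d₁ = -0.0389 / 0.3919 = -0.0994 which rounds to -0.10
N(d₁) = N(-0.10) = 0.4602
Δ_call = N(d₁) = 0.4602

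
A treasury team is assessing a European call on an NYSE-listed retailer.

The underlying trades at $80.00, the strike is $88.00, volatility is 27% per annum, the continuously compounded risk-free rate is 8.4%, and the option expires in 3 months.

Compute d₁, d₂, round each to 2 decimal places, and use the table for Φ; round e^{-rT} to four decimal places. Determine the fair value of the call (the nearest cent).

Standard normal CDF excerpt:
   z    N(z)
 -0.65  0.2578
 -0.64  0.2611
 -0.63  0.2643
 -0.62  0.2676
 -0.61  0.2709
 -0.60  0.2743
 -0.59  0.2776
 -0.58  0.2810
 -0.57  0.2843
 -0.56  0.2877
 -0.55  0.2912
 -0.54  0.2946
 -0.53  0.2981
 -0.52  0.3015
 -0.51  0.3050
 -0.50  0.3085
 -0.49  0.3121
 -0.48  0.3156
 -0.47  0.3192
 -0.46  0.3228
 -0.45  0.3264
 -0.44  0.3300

$2.19

T = 0.25;  σ√T = 0.1350
d₁ = [ln(80/88) + (0.084 + 0.27²/2)·0.25] / 0.1350 = [-0.0953 + 0.0301] / 0.1350 = -0.4829 ⇒ -0.48
d₂ = d₁ − σ√T = -0.4829 − 0.1350 = -0.6179 ⇒ -0.62
exp(−rT) = exp(−0.084·0.25) = 0.9792
N(d₁) = N(-0.48) = 0.3156;  N(d₂) = N(-0.62) = 0.2676
C = 80·0.3156 − 88·0.9792·0.2676 = 25.2480 − 23.0590 = 2.1890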